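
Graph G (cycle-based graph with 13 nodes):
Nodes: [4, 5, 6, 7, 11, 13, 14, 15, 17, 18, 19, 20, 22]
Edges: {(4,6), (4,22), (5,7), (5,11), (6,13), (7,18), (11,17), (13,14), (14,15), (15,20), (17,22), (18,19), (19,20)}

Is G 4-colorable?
A valid 4-coloring: color 1: [4, 7, 11, 13, 15, 19]; color 2: [5, 6, 14, 18, 20, 22]; color 3: [17].
(χ(G) = 3 ≤ 4.)

Yes, G is 4-colorable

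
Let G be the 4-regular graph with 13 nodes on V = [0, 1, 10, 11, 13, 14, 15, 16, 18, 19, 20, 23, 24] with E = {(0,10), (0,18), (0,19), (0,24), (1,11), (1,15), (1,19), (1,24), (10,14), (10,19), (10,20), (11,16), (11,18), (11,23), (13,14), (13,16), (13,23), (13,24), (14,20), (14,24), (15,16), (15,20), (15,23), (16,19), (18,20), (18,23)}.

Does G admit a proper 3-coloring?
A valid 3-coloring: color 1: [11, 19, 20, 24]; color 2: [0, 1, 14, 16, 23]; color 3: [10, 13, 15, 18].
(χ(G) = 3 ≤ 3.)

Yes, G is 3-colorable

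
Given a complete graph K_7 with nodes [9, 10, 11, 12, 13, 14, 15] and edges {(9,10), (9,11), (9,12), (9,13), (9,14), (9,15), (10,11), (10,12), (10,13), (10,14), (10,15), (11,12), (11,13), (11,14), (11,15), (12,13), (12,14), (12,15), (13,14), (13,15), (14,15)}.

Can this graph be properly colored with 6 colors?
The clique on vertices [9, 10, 11, 12, 13, 14, 15] has size 7 > 6, so it alone needs 7 colors.

No, G is not 6-colorable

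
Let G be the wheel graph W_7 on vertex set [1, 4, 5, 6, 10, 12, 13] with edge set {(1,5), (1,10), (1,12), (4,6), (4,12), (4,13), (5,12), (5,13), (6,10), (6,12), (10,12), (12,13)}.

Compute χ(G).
χ(G) = 3

Clique number ω(G) = 3 (lower bound: χ ≥ ω).
The clique on [1, 10, 12] has size 3, forcing χ ≥ 3, and the coloring below uses 3 colors, so χ(G) = 3.
A valid 3-coloring: color 1: [12]; color 2: [4, 5, 10]; color 3: [1, 6, 13].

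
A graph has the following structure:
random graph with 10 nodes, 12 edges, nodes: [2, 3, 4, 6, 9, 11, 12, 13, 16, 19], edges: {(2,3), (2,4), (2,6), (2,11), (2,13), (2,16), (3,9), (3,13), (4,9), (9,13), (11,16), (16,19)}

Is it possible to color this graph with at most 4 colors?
A valid 4-coloring: color 1: [2, 9, 12, 19]; color 2: [3, 4, 6, 16]; color 3: [11, 13].
(χ(G) = 3 ≤ 4.)

Yes, G is 4-colorable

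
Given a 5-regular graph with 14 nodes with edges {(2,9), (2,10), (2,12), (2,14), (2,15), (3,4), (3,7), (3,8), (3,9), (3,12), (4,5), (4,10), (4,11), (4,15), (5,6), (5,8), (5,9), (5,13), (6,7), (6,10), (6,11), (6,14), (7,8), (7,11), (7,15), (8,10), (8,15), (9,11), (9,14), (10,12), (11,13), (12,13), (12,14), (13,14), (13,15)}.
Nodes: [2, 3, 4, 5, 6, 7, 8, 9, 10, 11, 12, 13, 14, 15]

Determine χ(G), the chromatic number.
Clique number ω(G) = 3 (lower bound: χ ≥ ω).
The clique on [2, 9, 14] has size 3, forcing χ ≥ 3, and the coloring below uses 3 colors, so χ(G) = 3.
A valid 3-coloring: color 1: [4, 6, 8, 9, 12]; color 2: [3, 5, 10, 11, 14, 15]; color 3: [2, 7, 13].

χ(G) = 3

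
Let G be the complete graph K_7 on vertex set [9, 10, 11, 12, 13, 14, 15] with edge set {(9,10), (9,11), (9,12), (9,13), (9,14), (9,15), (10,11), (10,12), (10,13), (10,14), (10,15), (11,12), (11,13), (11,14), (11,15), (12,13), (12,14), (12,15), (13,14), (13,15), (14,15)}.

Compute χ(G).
χ(G) = 7

Clique number ω(G) = 7 (lower bound: χ ≥ ω).
The clique on [9, 10, 11, 12, 13, 14, 15] has size 7, forcing χ ≥ 7, and the coloring below uses 7 colors, so χ(G) = 7.
A valid 7-coloring: color 1: [15]; color 2: [13]; color 3: [11]; color 4: [10]; color 5: [12]; color 6: [9]; color 7: [14].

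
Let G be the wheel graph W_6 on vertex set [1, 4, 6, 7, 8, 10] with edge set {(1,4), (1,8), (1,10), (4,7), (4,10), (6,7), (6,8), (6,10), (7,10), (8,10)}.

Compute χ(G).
Clique number ω(G) = 3 (lower bound: χ ≥ ω).
Odd cycle [1, 8, 6, 7, 4] needs 3 colors (χ ≥ 3).
Vertex 10 is adjacent to every vertex of [1, 4, 6, 7, 8], which already need 3 colors among themselves, so 10 needs a new color (χ ≥ 4).
The coloring below uses 4 colors, so χ(G) = 4.
A valid 4-coloring: color 1: [10]; color 2: [1, 7]; color 3: [4, 8]; color 4: [6].

χ(G) = 4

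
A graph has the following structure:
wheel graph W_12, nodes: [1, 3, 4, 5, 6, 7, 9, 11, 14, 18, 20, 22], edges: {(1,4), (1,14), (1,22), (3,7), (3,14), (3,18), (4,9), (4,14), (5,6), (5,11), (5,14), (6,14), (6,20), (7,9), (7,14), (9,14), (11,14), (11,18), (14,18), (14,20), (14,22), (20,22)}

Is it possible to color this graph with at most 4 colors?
A valid 4-coloring: color 1: [14]; color 2: [4, 5, 7, 18, 22]; color 3: [1, 3, 6, 9, 11]; color 4: [20].
(χ(G) = 4 ≤ 4.)

Yes, G is 4-colorable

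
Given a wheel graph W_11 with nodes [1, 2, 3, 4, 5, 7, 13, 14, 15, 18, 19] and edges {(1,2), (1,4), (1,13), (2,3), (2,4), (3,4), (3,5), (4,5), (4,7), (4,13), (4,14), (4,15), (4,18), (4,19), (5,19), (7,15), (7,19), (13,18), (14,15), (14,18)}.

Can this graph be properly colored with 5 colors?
Yes, G is 5-colorable

A valid 5-coloring: color 1: [4]; color 2: [2, 5, 7, 13, 14]; color 3: [1, 3, 15, 18, 19].
(χ(G) = 3 ≤ 5.)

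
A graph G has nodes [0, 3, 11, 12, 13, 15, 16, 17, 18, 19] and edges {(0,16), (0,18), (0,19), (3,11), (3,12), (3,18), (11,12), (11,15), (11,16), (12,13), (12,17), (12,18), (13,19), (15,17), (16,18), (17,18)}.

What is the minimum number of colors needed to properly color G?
χ(G) = 3

Clique number ω(G) = 3 (lower bound: χ ≥ ω).
The clique on [0, 16, 18] has size 3, forcing χ ≥ 3, and the coloring below uses 3 colors, so χ(G) = 3.
A valid 3-coloring: color 1: [0, 12, 15]; color 2: [11, 18, 19]; color 3: [3, 13, 16, 17].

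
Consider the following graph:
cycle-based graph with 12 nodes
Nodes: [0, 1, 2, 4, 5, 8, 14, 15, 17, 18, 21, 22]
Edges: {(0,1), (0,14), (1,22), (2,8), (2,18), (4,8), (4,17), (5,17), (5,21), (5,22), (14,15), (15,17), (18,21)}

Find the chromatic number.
Clique number ω(G) = 2 (lower bound: χ ≥ ω).
Odd cycle [1, 0, 14, 15, 17, 5, 22] needs 3 colors (χ ≥ 3).
The coloring below uses 3 colors, so χ(G) = 3.
A valid 3-coloring: color 1: [0, 5, 8, 15, 18]; color 2: [1, 2, 14, 17, 21]; color 3: [4, 22].

χ(G) = 3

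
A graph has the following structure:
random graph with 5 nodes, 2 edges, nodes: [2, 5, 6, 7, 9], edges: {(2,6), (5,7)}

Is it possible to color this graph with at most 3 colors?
A valid 3-coloring: color 1: [6, 7, 9]; color 2: [2, 5].
(χ(G) = 2 ≤ 3.)

Yes, G is 3-colorable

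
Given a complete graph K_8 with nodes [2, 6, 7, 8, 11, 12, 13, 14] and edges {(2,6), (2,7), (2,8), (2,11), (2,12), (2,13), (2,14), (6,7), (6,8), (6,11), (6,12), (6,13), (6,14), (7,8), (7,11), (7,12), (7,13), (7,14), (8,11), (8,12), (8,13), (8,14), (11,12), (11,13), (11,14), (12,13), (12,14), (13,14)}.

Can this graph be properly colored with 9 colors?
Yes, G is 9-colorable

A valid 9-coloring: color 1: [14]; color 2: [11]; color 3: [6]; color 4: [8]; color 5: [13]; color 6: [2]; color 7: [7]; color 8: [12].
(χ(G) = 8 ≤ 9.)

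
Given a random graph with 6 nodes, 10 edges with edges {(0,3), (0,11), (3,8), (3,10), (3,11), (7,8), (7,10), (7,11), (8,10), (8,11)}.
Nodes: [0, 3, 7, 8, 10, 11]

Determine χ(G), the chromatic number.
Clique number ω(G) = 3 (lower bound: χ ≥ ω).
The clique on [0, 3, 11] has size 3, forcing χ ≥ 3, and the coloring below uses 3 colors, so χ(G) = 3.
A valid 3-coloring: color 1: [3, 7]; color 2: [0, 8]; color 3: [10, 11].

χ(G) = 3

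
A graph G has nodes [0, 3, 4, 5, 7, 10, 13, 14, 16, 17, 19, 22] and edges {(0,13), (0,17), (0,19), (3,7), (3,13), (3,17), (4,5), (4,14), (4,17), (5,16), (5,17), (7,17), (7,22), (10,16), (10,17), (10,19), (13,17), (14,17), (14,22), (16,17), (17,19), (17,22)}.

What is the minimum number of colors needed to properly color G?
χ(G) = 4

Clique number ω(G) = 3 (lower bound: χ ≥ ω).
Odd cycle [3, 13, 0, 19, 10, 16, 5, 4, 14, 22, 7] needs 3 colors (χ ≥ 3).
Vertex 17 is adjacent to every vertex of [0, 3, 4, 5, 7, 10, 13, 14, 16, 19, 22], which already need 3 colors among themselves, so 17 needs a new color (χ ≥ 4).
The coloring below uses 4 colors, so χ(G) = 4.
A valid 4-coloring: color 1: [17]; color 2: [0, 3, 5, 10, 22]; color 3: [4, 7, 13, 16, 19]; color 4: [14].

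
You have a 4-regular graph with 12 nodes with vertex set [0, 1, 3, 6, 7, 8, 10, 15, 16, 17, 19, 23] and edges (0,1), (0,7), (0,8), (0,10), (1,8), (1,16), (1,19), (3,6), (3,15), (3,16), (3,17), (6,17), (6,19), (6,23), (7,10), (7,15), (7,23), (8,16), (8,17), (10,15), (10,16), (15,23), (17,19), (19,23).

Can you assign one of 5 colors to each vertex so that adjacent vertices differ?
A valid 5-coloring: color 1: [1, 10, 17, 23]; color 2: [0, 6, 15, 16]; color 3: [3, 7, 8, 19].
(χ(G) = 3 ≤ 5.)

Yes, G is 5-colorable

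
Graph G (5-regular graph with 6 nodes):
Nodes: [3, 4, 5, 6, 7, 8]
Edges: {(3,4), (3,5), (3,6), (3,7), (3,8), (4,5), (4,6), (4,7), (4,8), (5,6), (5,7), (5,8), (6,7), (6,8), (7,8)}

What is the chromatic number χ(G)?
Clique number ω(G) = 6 (lower bound: χ ≥ ω).
The clique on [3, 4, 5, 6, 7, 8] has size 6, forcing χ ≥ 6, and the coloring below uses 6 colors, so χ(G) = 6.
A valid 6-coloring: color 1: [6]; color 2: [5]; color 3: [4]; color 4: [7]; color 5: [3]; color 6: [8].

χ(G) = 6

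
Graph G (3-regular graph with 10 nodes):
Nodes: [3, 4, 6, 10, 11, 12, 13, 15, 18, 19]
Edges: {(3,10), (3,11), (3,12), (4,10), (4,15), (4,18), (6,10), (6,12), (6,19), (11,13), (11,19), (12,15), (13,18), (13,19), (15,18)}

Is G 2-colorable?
The clique on vertices [4, 15, 18] has size 3 > 2, so it alone needs 3 colors.

No, G is not 2-colorable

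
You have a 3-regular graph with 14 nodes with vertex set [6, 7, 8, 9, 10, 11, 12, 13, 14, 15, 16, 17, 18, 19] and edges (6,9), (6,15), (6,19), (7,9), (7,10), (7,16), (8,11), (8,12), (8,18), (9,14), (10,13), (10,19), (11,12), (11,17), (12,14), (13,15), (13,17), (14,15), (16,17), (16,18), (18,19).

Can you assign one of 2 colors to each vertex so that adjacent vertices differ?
The clique on vertices [8, 11, 12] has size 3 > 2, so it alone needs 3 colors.

No, G is not 2-colorable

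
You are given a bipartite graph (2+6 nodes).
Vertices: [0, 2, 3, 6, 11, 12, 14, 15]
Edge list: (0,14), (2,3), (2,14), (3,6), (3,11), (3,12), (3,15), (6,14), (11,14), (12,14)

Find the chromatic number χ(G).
χ(G) = 2

Clique number ω(G) = 2 (lower bound: χ ≥ ω).
The graph is bipartite (no odd cycle), so 2 colors suffice: χ(G) = 2.
A valid 2-coloring: color 1: [3, 14]; color 2: [0, 2, 6, 11, 12, 15].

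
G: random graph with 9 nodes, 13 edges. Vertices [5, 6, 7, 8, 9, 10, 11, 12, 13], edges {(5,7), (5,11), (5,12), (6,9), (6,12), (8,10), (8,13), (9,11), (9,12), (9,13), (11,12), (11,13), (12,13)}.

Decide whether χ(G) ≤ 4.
Yes, G is 4-colorable

A valid 4-coloring: color 1: [7, 8, 12]; color 2: [6, 10, 11]; color 3: [5, 9]; color 4: [13].
(χ(G) = 4 ≤ 4.)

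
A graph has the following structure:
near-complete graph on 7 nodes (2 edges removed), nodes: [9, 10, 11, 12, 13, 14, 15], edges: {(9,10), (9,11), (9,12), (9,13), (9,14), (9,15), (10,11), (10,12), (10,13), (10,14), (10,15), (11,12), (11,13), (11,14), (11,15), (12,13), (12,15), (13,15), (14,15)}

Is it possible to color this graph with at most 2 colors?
No, G is not 2-colorable

The clique on vertices [9, 10, 11, 12, 13, 15] has size 6 > 2, so it alone needs 6 colors.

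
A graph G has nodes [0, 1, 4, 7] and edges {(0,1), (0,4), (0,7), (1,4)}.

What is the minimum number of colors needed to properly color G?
Clique number ω(G) = 3 (lower bound: χ ≥ ω).
The clique on [0, 1, 4] has size 3, forcing χ ≥ 3, and the coloring below uses 3 colors, so χ(G) = 3.
A valid 3-coloring: color 1: [0]; color 2: [4, 7]; color 3: [1].

χ(G) = 3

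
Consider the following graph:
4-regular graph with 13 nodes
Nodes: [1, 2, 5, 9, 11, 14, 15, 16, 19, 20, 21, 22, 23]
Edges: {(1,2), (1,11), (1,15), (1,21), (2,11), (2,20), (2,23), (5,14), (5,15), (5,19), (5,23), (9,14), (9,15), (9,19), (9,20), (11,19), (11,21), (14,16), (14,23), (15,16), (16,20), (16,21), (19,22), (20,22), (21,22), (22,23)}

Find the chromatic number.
χ(G) = 3

Clique number ω(G) = 3 (lower bound: χ ≥ ω).
The clique on [1, 2, 11] has size 3, forcing χ ≥ 3, and the coloring below uses 3 colors, so χ(G) = 3.
A valid 3-coloring: color 1: [1, 19, 20, 23]; color 2: [2, 14, 15, 21]; color 3: [5, 9, 11, 16, 22].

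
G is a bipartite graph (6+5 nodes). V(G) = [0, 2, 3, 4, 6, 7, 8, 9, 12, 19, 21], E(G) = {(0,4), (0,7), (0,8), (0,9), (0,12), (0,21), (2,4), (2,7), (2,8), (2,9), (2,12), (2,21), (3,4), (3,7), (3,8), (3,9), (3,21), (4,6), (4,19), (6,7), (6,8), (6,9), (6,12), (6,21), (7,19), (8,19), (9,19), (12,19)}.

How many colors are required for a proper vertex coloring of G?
Clique number ω(G) = 2 (lower bound: χ ≥ ω).
The graph is bipartite (no odd cycle), so 2 colors suffice: χ(G) = 2.
A valid 2-coloring: color 1: [0, 2, 3, 6, 19]; color 2: [4, 7, 8, 9, 12, 21].

χ(G) = 2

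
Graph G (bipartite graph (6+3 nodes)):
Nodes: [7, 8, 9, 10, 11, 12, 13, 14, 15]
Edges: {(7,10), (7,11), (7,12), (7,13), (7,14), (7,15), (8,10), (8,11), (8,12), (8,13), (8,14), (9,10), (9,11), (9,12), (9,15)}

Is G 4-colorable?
A valid 4-coloring: color 1: [7, 8, 9]; color 2: [10, 11, 12, 13, 14, 15].
(χ(G) = 2 ≤ 4.)

Yes, G is 4-colorable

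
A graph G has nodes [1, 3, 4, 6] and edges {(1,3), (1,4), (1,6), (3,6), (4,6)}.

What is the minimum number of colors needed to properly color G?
χ(G) = 3

Clique number ω(G) = 3 (lower bound: χ ≥ ω).
The clique on [1, 3, 6] has size 3, forcing χ ≥ 3, and the coloring below uses 3 colors, so χ(G) = 3.
A valid 3-coloring: color 1: [1]; color 2: [6]; color 3: [3, 4].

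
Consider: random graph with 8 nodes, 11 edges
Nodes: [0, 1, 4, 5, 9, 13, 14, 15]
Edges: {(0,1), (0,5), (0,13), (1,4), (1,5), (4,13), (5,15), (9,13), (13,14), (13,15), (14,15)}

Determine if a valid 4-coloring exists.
A valid 4-coloring: color 1: [1, 13]; color 2: [0, 4, 9, 15]; color 3: [5, 14].
(χ(G) = 3 ≤ 4.)

Yes, G is 4-colorable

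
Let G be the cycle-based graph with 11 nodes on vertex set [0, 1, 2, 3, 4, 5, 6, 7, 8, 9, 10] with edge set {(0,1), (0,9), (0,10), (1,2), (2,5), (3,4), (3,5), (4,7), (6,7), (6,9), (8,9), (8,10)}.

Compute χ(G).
Clique number ω(G) = 2 (lower bound: χ ≥ ω).
Odd cycle [6, 7, 4, 3, 5, 2, 1, 0, 10, 8, 9] needs 3 colors (χ ≥ 3).
The coloring below uses 3 colors, so χ(G) = 3.
A valid 3-coloring: color 1: [2, 3, 7, 9, 10]; color 2: [0, 4, 5, 6, 8]; color 3: [1].

χ(G) = 3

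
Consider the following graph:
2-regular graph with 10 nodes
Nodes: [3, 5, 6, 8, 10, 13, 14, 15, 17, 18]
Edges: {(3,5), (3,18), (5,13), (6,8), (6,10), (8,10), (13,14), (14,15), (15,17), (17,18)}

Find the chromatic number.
χ(G) = 3

Clique number ω(G) = 3 (lower bound: χ ≥ ω).
The clique on [6, 8, 10] has size 3, forcing χ ≥ 3, and the coloring below uses 3 colors, so χ(G) = 3.
A valid 3-coloring: color 1: [5, 6, 14, 18]; color 2: [3, 10, 13, 15]; color 3: [8, 17].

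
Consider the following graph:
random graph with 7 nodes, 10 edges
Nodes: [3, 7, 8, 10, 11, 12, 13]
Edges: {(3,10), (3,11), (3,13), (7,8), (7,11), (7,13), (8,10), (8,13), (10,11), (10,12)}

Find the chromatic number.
χ(G) = 3

Clique number ω(G) = 3 (lower bound: χ ≥ ω).
The clique on [3, 10, 11] has size 3, forcing χ ≥ 3, and the coloring below uses 3 colors, so χ(G) = 3.
A valid 3-coloring: color 1: [7, 10]; color 2: [3, 8, 12]; color 3: [11, 13].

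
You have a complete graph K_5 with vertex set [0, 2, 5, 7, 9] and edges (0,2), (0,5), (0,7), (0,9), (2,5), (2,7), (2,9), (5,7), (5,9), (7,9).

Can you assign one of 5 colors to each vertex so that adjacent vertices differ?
Yes, G is 5-colorable

A valid 5-coloring: color 1: [0]; color 2: [5]; color 3: [9]; color 4: [2]; color 5: [7].
(χ(G) = 5 ≤ 5.)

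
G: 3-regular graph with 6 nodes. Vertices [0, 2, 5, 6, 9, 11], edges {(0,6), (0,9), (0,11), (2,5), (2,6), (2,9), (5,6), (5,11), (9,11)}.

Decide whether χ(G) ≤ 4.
Yes, G is 4-colorable

A valid 4-coloring: color 1: [5, 9]; color 2: [6, 11]; color 3: [0, 2].
(χ(G) = 3 ≤ 4.)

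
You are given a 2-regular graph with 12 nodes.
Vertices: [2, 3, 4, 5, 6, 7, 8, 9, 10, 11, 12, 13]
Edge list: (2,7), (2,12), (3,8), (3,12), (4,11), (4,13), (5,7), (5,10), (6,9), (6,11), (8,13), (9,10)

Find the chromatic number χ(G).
χ(G) = 2

Clique number ω(G) = 2 (lower bound: χ ≥ ω).
The graph is bipartite (no odd cycle), so 2 colors suffice: χ(G) = 2.
A valid 2-coloring: color 1: [2, 3, 5, 9, 11, 13]; color 2: [4, 6, 7, 8, 10, 12].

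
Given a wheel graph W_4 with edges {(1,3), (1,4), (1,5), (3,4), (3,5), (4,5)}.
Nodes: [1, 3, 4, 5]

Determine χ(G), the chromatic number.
Clique number ω(G) = 4 (lower bound: χ ≥ ω).
The clique on [1, 3, 4, 5] has size 4, forcing χ ≥ 4, and the coloring below uses 4 colors, so χ(G) = 4.
A valid 4-coloring: color 1: [3]; color 2: [1]; color 3: [4]; color 4: [5].

χ(G) = 4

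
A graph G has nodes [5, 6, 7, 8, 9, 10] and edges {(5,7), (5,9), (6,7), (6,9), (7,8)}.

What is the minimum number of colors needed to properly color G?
χ(G) = 2

Clique number ω(G) = 2 (lower bound: χ ≥ ω).
The graph is bipartite (no odd cycle), so 2 colors suffice: χ(G) = 2.
A valid 2-coloring: color 1: [7, 9, 10]; color 2: [5, 6, 8].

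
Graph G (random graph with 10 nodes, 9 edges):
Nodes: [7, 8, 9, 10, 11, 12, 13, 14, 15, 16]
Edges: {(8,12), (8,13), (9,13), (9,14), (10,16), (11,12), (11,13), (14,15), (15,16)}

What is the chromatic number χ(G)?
χ(G) = 2

Clique number ω(G) = 2 (lower bound: χ ≥ ω).
The graph is bipartite (no odd cycle), so 2 colors suffice: χ(G) = 2.
A valid 2-coloring: color 1: [7, 12, 13, 14, 16]; color 2: [8, 9, 10, 11, 15].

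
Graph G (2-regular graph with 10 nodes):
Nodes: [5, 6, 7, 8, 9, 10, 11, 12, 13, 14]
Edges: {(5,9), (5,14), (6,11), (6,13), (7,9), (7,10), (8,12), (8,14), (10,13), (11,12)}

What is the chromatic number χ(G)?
χ(G) = 2

Clique number ω(G) = 2 (lower bound: χ ≥ ω).
The graph is bipartite (no odd cycle), so 2 colors suffice: χ(G) = 2.
A valid 2-coloring: color 1: [6, 9, 10, 12, 14]; color 2: [5, 7, 8, 11, 13].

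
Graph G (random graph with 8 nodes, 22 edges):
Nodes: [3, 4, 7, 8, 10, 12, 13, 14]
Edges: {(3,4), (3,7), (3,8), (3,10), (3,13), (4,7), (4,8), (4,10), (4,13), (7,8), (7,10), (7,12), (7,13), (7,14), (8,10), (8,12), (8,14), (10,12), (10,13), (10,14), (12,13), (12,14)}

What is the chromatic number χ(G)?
χ(G) = 5

Clique number ω(G) = 5 (lower bound: χ ≥ ω).
The clique on [3, 4, 7, 8, 10] has size 5, forcing χ ≥ 5, and the coloring below uses 5 colors, so χ(G) = 5.
A valid 5-coloring: color 1: [7]; color 2: [10]; color 3: [8, 13]; color 4: [3, 12]; color 5: [4, 14].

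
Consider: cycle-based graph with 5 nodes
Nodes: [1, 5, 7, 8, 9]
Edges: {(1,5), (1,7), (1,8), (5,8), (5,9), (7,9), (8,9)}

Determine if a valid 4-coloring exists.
A valid 4-coloring: color 1: [1, 9]; color 2: [5, 7]; color 3: [8].
(χ(G) = 3 ≤ 4.)

Yes, G is 4-colorable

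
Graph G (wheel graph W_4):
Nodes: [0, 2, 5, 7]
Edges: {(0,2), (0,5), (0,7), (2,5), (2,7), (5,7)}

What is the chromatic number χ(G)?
Clique number ω(G) = 4 (lower bound: χ ≥ ω).
The clique on [0, 2, 5, 7] has size 4, forcing χ ≥ 4, and the coloring below uses 4 colors, so χ(G) = 4.
A valid 4-coloring: color 1: [0]; color 2: [5]; color 3: [7]; color 4: [2].

χ(G) = 4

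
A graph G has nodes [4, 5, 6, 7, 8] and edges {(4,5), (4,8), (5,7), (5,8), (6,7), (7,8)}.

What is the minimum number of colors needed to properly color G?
Clique number ω(G) = 3 (lower bound: χ ≥ ω).
The clique on [4, 5, 8] has size 3, forcing χ ≥ 3, and the coloring below uses 3 colors, so χ(G) = 3.
A valid 3-coloring: color 1: [4, 7]; color 2: [6, 8]; color 3: [5].

χ(G) = 3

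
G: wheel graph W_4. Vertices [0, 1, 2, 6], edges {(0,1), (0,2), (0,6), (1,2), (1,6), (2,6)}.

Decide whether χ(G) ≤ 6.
A valid 6-coloring: color 1: [0]; color 2: [2]; color 3: [1]; color 4: [6].
(χ(G) = 4 ≤ 6.)

Yes, G is 6-colorable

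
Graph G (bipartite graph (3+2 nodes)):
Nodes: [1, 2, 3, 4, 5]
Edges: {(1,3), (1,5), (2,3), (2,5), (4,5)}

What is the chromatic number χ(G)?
Clique number ω(G) = 2 (lower bound: χ ≥ ω).
The graph is bipartite (no odd cycle), so 2 colors suffice: χ(G) = 2.
A valid 2-coloring: color 1: [3, 5]; color 2: [1, 2, 4].

χ(G) = 2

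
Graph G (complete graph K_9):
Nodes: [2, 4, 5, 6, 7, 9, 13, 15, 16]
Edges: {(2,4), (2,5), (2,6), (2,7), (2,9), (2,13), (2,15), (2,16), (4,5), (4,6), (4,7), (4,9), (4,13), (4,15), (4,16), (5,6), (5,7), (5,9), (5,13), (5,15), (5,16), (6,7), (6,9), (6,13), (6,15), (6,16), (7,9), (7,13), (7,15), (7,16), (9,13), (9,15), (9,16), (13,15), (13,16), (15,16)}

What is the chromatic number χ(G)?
χ(G) = 9

Clique number ω(G) = 9 (lower bound: χ ≥ ω).
The clique on [2, 4, 5, 6, 7, 9, 13, 15, 16] has size 9, forcing χ ≥ 9, and the coloring below uses 9 colors, so χ(G) = 9.
A valid 9-coloring: color 1: [13]; color 2: [5]; color 3: [4]; color 4: [16]; color 5: [7]; color 6: [9]; color 7: [2]; color 8: [6]; color 9: [15].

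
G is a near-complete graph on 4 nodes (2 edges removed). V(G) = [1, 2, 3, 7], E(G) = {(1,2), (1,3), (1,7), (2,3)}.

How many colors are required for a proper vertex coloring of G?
χ(G) = 3

Clique number ω(G) = 3 (lower bound: χ ≥ ω).
The clique on [1, 2, 3] has size 3, forcing χ ≥ 3, and the coloring below uses 3 colors, so χ(G) = 3.
A valid 3-coloring: color 1: [1]; color 2: [3, 7]; color 3: [2].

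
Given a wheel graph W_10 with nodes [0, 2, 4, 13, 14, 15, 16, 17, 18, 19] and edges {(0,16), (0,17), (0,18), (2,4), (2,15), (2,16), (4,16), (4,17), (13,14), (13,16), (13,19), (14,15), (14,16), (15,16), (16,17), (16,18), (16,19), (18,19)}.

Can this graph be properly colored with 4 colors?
Yes, G is 4-colorable

A valid 4-coloring: color 1: [16]; color 2: [0, 2, 14, 19]; color 3: [13, 15, 17, 18]; color 4: [4].
(χ(G) = 4 ≤ 4.)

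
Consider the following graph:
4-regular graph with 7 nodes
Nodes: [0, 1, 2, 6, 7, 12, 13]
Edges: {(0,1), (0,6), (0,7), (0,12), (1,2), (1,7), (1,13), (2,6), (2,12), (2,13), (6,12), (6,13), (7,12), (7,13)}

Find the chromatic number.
Clique number ω(G) = 3 (lower bound: χ ≥ ω).
Suppose a proper 3-coloring c exists. The clique [0, 1, 7] takes 3 distinct colors; by symmetry let c(0) = 1, c(1) = 2, c(7) = 3.
- Vertex 12: neighbors [0, 7] already have colors [1, 3] ⇒ c(12) = 2.
- Vertex 6: neighbors [0, 12] already have colors [1, 2] ⇒ c(6) = 3.
- Vertex 2: neighbors [1, 6] already have colors [2, 3] ⇒ c(2) = 1.
- Vertex 13: neighbors [2, 1, 6] already have colors [1, 2, 3] — all 3 colors blocked. Contradiction.
The forced assignments end in a contradiction, so G has no proper 3-coloring (χ ≥ 4).
The coloring below uses 4 colors, so χ(G) = 4.
A valid 4-coloring: color 1: [1, 12]; color 2: [0, 2]; color 3: [6, 7]; color 4: [13].

χ(G) = 4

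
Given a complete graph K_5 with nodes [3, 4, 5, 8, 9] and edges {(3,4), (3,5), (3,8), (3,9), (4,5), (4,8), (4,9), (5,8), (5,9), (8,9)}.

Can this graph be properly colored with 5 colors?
Yes, G is 5-colorable

A valid 5-coloring: color 1: [3]; color 2: [9]; color 3: [5]; color 4: [4]; color 5: [8].
(χ(G) = 5 ≤ 5.)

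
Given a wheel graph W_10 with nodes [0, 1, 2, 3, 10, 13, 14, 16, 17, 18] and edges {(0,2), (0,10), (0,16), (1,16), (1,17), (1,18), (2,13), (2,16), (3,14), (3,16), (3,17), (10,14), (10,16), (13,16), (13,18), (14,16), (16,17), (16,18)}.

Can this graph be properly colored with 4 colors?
Yes, G is 4-colorable

A valid 4-coloring: color 1: [16]; color 2: [2, 3, 10, 18]; color 3: [0, 13, 14, 17]; color 4: [1].
(χ(G) = 4 ≤ 4.)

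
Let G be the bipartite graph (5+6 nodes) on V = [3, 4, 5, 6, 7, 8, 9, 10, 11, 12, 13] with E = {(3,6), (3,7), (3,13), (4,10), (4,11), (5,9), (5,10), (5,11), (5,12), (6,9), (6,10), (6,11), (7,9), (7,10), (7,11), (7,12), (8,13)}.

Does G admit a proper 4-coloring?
Yes, G is 4-colorable

A valid 4-coloring: color 1: [4, 5, 6, 7, 13]; color 2: [3, 8, 9, 10, 11, 12].
(χ(G) = 2 ≤ 4.)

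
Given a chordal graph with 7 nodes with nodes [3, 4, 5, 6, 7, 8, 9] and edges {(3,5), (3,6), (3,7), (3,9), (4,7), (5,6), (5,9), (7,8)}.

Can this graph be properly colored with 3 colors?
Yes, G is 3-colorable

A valid 3-coloring: color 1: [3, 4, 8]; color 2: [5, 7]; color 3: [6, 9].
(χ(G) = 3 ≤ 3.)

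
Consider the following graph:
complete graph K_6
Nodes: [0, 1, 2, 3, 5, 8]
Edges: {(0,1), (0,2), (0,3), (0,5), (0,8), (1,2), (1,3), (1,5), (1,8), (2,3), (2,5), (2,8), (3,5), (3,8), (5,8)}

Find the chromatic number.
Clique number ω(G) = 6 (lower bound: χ ≥ ω).
The clique on [0, 1, 2, 3, 5, 8] has size 6, forcing χ ≥ 6, and the coloring below uses 6 colors, so χ(G) = 6.
A valid 6-coloring: color 1: [2]; color 2: [0]; color 3: [8]; color 4: [3]; color 5: [1]; color 6: [5].

χ(G) = 6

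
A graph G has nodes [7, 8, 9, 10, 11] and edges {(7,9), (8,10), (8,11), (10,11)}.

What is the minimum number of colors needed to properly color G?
Clique number ω(G) = 3 (lower bound: χ ≥ ω).
The clique on [8, 10, 11] has size 3, forcing χ ≥ 3, and the coloring below uses 3 colors, so χ(G) = 3.
A valid 3-coloring: color 1: [9, 10]; color 2: [7, 11]; color 3: [8].

χ(G) = 3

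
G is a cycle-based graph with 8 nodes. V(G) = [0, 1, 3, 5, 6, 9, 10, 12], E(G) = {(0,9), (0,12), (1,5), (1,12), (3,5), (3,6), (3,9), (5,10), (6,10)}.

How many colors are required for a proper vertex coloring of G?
χ(G) = 2

Clique number ω(G) = 2 (lower bound: χ ≥ ω).
The graph is bipartite (no odd cycle), so 2 colors suffice: χ(G) = 2.
A valid 2-coloring: color 1: [5, 6, 9, 12]; color 2: [0, 1, 3, 10].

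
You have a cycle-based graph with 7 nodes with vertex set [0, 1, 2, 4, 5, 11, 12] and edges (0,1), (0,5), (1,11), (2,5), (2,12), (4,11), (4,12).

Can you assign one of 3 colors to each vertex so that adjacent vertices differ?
A valid 3-coloring: color 1: [0, 2, 4]; color 2: [5, 11, 12]; color 3: [1].
(χ(G) = 3 ≤ 3.)

Yes, G is 3-colorable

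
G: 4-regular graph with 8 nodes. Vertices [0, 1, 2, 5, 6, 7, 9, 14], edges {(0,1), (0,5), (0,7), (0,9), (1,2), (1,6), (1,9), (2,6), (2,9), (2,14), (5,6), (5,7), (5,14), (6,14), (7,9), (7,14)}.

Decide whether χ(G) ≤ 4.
Yes, G is 4-colorable

A valid 4-coloring: color 1: [6, 7]; color 2: [1, 14]; color 3: [5, 9]; color 4: [0, 2].
(χ(G) = 4 ≤ 4.)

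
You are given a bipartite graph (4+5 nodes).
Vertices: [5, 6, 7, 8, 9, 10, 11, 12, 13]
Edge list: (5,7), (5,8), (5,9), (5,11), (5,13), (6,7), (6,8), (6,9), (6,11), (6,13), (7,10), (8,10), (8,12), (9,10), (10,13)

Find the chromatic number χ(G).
Clique number ω(G) = 2 (lower bound: χ ≥ ω).
The graph is bipartite (no odd cycle), so 2 colors suffice: χ(G) = 2.
A valid 2-coloring: color 1: [5, 6, 10, 12]; color 2: [7, 8, 9, 11, 13].

χ(G) = 2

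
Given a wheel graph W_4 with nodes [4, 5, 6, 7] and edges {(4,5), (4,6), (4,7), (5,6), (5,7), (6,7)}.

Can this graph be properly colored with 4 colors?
A valid 4-coloring: color 1: [4]; color 2: [5]; color 3: [6]; color 4: [7].
(χ(G) = 4 ≤ 4.)

Yes, G is 4-colorable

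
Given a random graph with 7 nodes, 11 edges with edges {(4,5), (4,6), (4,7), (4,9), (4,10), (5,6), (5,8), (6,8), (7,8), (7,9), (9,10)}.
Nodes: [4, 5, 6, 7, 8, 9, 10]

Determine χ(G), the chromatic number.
χ(G) = 3

Clique number ω(G) = 3 (lower bound: χ ≥ ω).
The clique on [5, 6, 8] has size 3, forcing χ ≥ 3, and the coloring below uses 3 colors, so χ(G) = 3.
A valid 3-coloring: color 1: [4, 8]; color 2: [6, 9]; color 3: [5, 7, 10].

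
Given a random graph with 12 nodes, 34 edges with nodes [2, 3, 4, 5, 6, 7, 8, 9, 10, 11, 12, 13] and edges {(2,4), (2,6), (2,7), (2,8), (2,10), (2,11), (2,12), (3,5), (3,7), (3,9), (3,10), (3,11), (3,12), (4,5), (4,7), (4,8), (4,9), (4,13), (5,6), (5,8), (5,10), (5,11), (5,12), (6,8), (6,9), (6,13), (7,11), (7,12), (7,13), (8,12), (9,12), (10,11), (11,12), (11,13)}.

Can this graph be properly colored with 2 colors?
No, G is not 2-colorable

The clique on vertices [2, 7, 11, 12] has size 4 > 2, so it alone needs 4 colors.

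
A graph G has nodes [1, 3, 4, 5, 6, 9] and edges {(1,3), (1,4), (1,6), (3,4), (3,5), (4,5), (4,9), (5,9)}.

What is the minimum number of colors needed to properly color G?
Clique number ω(G) = 3 (lower bound: χ ≥ ω).
The clique on [4, 5, 9] has size 3, forcing χ ≥ 3, and the coloring below uses 3 colors, so χ(G) = 3.
A valid 3-coloring: color 1: [4, 6]; color 2: [1, 5]; color 3: [3, 9].

χ(G) = 3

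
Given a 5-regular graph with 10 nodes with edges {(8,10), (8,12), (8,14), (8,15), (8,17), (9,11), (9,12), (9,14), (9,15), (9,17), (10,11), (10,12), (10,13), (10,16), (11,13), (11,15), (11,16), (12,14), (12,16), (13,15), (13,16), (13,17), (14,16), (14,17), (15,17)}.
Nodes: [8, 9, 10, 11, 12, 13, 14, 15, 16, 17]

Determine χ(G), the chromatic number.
χ(G) = 4

Clique number ω(G) = 4 (lower bound: χ ≥ ω).
The clique on [10, 11, 13, 16] has size 4, forcing χ ≥ 4, and the coloring below uses 4 colors, so χ(G) = 4.
A valid 4-coloring: color 1: [11, 12, 17]; color 2: [10, 14, 15]; color 3: [8, 9, 13]; color 4: [16].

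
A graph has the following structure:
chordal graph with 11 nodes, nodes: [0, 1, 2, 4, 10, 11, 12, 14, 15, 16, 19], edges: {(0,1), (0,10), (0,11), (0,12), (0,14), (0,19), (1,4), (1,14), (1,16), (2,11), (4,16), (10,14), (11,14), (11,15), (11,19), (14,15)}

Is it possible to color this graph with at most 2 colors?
No, G is not 2-colorable

The clique on vertices [0, 11, 19] has size 3 > 2, so it alone needs 3 colors.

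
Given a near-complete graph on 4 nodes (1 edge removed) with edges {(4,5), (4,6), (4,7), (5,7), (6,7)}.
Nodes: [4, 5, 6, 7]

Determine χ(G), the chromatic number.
χ(G) = 3

Clique number ω(G) = 3 (lower bound: χ ≥ ω).
The clique on [4, 5, 7] has size 3, forcing χ ≥ 3, and the coloring below uses 3 colors, so χ(G) = 3.
A valid 3-coloring: color 1: [7]; color 2: [4]; color 3: [5, 6].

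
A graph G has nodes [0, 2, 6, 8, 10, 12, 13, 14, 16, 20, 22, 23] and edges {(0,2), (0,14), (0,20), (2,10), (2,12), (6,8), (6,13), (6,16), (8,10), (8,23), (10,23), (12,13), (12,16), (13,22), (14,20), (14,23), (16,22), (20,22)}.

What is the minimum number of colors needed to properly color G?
χ(G) = 3

Clique number ω(G) = 3 (lower bound: χ ≥ ω).
The clique on [0, 14, 20] has size 3, forcing χ ≥ 3, and the coloring below uses 3 colors, so χ(G) = 3.
A valid 3-coloring: color 1: [2, 13, 16, 20, 23]; color 2: [0, 6, 10, 12, 22]; color 3: [8, 14].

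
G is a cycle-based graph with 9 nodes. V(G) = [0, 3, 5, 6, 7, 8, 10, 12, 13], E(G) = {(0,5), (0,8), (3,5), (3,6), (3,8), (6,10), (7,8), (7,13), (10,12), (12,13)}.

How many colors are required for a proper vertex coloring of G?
Clique number ω(G) = 2 (lower bound: χ ≥ ω).
Odd cycle [10, 6, 3, 8, 7, 13, 12] needs 3 colors (χ ≥ 3).
The coloring below uses 3 colors, so χ(G) = 3.
A valid 3-coloring: color 1: [0, 3, 10, 13]; color 2: [5, 6, 8, 12]; color 3: [7].

χ(G) = 3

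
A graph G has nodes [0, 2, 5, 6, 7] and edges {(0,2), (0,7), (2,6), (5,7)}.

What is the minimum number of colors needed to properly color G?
Clique number ω(G) = 2 (lower bound: χ ≥ ω).
The graph is bipartite (no odd cycle), so 2 colors suffice: χ(G) = 2.
A valid 2-coloring: color 1: [2, 7]; color 2: [0, 5, 6].

χ(G) = 2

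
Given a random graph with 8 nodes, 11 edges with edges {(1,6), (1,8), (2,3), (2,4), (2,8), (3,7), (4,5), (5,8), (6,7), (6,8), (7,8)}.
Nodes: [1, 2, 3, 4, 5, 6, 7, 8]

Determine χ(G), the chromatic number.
Clique number ω(G) = 3 (lower bound: χ ≥ ω).
The clique on [1, 6, 8] has size 3, forcing χ ≥ 3, and the coloring below uses 3 colors, so χ(G) = 3.
A valid 3-coloring: color 1: [3, 4, 8]; color 2: [1, 2, 5, 7]; color 3: [6].

χ(G) = 3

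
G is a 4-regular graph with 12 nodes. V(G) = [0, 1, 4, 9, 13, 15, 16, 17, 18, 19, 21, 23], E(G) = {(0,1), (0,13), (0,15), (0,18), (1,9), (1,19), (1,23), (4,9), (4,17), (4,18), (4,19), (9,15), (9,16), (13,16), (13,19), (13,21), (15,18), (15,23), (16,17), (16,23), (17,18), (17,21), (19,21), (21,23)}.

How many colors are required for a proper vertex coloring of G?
χ(G) = 3

Clique number ω(G) = 3 (lower bound: χ ≥ ω).
The clique on [0, 15, 18] has size 3, forcing χ ≥ 3, and the coloring below uses 3 colors, so χ(G) = 3.
A valid 3-coloring: color 1: [0, 9, 17, 19, 23]; color 2: [1, 13, 18]; color 3: [4, 15, 16, 21].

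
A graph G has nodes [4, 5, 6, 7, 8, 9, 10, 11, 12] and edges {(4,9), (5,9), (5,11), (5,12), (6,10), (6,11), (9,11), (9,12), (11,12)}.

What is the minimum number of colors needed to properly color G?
χ(G) = 4

Clique number ω(G) = 4 (lower bound: χ ≥ ω).
The clique on [5, 9, 11, 12] has size 4, forcing χ ≥ 4, and the coloring below uses 4 colors, so χ(G) = 4.
A valid 4-coloring: color 1: [6, 7, 8, 9]; color 2: [4, 10, 11]; color 3: [12]; color 4: [5].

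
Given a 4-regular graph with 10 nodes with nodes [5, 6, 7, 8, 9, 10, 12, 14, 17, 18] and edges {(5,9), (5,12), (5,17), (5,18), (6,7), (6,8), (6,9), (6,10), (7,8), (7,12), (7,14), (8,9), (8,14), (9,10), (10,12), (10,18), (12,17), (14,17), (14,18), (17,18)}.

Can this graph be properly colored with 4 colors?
Yes, G is 4-colorable

A valid 4-coloring: color 1: [8, 12, 18]; color 2: [7, 10, 17]; color 3: [5, 6, 14]; color 4: [9].
(χ(G) = 4 ≤ 4.)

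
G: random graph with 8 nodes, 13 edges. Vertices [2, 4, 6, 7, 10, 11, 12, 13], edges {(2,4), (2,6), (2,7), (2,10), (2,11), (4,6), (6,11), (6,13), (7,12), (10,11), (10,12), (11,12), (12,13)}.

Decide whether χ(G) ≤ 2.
The clique on vertices [2, 10, 11] has size 3 > 2, so it alone needs 3 colors.

No, G is not 2-colorable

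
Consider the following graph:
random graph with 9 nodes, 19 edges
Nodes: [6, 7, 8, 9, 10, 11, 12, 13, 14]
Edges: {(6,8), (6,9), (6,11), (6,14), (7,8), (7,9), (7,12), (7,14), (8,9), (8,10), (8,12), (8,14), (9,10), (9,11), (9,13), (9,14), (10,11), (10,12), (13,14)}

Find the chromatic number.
Clique number ω(G) = 4 (lower bound: χ ≥ ω).
The clique on [6, 8, 9, 14] has size 4, forcing χ ≥ 4, and the coloring below uses 4 colors, so χ(G) = 4.
A valid 4-coloring: color 1: [9, 12]; color 2: [8, 11, 13]; color 3: [10, 14]; color 4: [6, 7].

χ(G) = 4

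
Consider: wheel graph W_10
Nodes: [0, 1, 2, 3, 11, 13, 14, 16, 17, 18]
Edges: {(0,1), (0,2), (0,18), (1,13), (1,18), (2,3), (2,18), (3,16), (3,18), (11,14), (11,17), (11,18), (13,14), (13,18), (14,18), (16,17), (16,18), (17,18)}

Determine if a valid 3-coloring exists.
No, G is not 3-colorable

Odd cycle [11, 14, 13, 1, 0, 2, 3, 16, 17] needs 3 colors (χ ≥ 3).
Vertex 18 is adjacent to every vertex of [0, 1, 2, 3, 11, 13, 14, 16, 17], which already need 3 colors among themselves, so 18 needs a new color (χ ≥ 4).
Hence χ(G) ≥ 4 > 3, so no proper 3-coloring exists.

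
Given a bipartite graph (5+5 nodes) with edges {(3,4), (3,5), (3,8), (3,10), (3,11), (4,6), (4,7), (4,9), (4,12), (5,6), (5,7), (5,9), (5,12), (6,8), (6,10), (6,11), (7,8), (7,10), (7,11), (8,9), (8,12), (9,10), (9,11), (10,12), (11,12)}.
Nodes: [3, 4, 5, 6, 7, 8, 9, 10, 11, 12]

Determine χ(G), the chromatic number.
Clique number ω(G) = 2 (lower bound: χ ≥ ω).
The graph is bipartite (no odd cycle), so 2 colors suffice: χ(G) = 2.
A valid 2-coloring: color 1: [4, 5, 8, 10, 11]; color 2: [3, 6, 7, 9, 12].

χ(G) = 2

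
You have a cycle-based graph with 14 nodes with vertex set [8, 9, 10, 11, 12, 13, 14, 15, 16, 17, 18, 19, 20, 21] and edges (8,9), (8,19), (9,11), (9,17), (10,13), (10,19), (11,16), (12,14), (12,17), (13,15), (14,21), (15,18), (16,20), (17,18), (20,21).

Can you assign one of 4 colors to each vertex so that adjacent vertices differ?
A valid 4-coloring: color 1: [8, 10, 11, 14, 15, 17, 20]; color 2: [9, 12, 13, 16, 18, 19, 21].
(χ(G) = 2 ≤ 4.)

Yes, G is 4-colorable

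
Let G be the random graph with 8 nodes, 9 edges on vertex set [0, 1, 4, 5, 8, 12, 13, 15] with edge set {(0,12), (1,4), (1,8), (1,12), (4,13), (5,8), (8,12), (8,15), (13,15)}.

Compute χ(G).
Clique number ω(G) = 3 (lower bound: χ ≥ ω).
The clique on [1, 8, 12] has size 3, forcing χ ≥ 3, and the coloring below uses 3 colors, so χ(G) = 3.
A valid 3-coloring: color 1: [0, 8, 13]; color 2: [4, 5, 12, 15]; color 3: [1].

χ(G) = 3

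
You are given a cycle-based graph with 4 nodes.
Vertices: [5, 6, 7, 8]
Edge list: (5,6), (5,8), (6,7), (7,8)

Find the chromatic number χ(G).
Clique number ω(G) = 2 (lower bound: χ ≥ ω).
The graph is bipartite (no odd cycle), so 2 colors suffice: χ(G) = 2.
A valid 2-coloring: color 1: [6, 8]; color 2: [5, 7].

χ(G) = 2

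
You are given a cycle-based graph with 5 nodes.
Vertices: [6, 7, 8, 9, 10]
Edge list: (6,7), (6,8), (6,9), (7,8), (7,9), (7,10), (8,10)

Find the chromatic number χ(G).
Clique number ω(G) = 3 (lower bound: χ ≥ ω).
The clique on [7, 8, 10] has size 3, forcing χ ≥ 3, and the coloring below uses 3 colors, so χ(G) = 3.
A valid 3-coloring: color 1: [7]; color 2: [6, 10]; color 3: [8, 9].

χ(G) = 3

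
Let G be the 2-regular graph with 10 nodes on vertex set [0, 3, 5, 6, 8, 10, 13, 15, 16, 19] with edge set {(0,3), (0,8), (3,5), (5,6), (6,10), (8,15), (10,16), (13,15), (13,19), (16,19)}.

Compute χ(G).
χ(G) = 2

Clique number ω(G) = 2 (lower bound: χ ≥ ω).
The graph is bipartite (no odd cycle), so 2 colors suffice: χ(G) = 2.
A valid 2-coloring: color 1: [3, 6, 8, 13, 16]; color 2: [0, 5, 10, 15, 19].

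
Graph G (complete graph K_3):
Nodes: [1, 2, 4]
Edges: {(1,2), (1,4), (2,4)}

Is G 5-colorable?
A valid 5-coloring: color 1: [4]; color 2: [1]; color 3: [2].
(χ(G) = 3 ≤ 5.)

Yes, G is 5-colorable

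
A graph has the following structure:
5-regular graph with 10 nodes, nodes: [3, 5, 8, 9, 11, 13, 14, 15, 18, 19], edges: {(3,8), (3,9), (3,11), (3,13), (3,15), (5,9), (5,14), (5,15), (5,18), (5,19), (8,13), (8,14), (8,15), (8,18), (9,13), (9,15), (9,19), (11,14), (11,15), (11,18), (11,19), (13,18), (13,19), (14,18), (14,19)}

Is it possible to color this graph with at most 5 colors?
A valid 5-coloring: color 1: [5, 8, 11]; color 2: [13, 14, 15]; color 3: [3, 18, 19]; color 4: [9].
(χ(G) = 4 ≤ 5.)

Yes, G is 5-colorable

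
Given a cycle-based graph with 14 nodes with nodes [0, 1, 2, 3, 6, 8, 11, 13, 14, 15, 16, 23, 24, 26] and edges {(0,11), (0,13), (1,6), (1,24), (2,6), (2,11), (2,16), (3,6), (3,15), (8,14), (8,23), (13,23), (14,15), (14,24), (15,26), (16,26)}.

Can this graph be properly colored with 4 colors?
Yes, G is 4-colorable

A valid 4-coloring: color 1: [0, 1, 2, 3, 14, 23, 26]; color 2: [6, 8, 11, 13, 15, 16, 24].
(χ(G) = 2 ≤ 4.)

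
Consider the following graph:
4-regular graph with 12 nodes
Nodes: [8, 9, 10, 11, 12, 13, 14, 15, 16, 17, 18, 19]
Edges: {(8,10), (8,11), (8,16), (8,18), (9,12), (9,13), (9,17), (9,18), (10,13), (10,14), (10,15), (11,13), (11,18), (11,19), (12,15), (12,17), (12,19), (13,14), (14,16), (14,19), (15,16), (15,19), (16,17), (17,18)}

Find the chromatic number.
χ(G) = 3

Clique number ω(G) = 3 (lower bound: χ ≥ ω).
The clique on [8, 11, 18] has size 3, forcing χ ≥ 3, and the coloring below uses 3 colors, so χ(G) = 3.
A valid 3-coloring: color 1: [10, 12, 16, 18]; color 2: [9, 11, 14, 15]; color 3: [8, 13, 17, 19].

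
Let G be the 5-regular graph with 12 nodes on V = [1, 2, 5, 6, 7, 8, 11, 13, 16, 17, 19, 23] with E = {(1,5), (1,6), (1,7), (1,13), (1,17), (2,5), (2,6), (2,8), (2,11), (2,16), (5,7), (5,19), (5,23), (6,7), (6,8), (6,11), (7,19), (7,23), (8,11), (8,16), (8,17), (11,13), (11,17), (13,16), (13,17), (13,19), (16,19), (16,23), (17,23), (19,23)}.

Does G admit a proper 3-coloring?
No, G is not 3-colorable

The clique on vertices [2, 6, 8, 11] has size 4 > 3, so it alone needs 4 colors.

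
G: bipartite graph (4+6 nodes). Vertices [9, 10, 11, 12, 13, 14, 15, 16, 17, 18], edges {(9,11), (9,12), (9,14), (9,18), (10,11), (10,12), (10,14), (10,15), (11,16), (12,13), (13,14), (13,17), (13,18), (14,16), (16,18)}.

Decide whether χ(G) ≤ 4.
Yes, G is 4-colorable

A valid 4-coloring: color 1: [9, 10, 13, 16]; color 2: [11, 12, 14, 15, 17, 18].
(χ(G) = 2 ≤ 4.)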